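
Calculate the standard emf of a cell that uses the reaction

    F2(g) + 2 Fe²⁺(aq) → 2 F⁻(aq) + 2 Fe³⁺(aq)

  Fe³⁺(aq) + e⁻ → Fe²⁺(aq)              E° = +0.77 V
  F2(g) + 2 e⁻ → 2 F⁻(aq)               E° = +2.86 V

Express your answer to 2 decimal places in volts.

+2.09 V

F2(g) gains electrons, so the F₂/F⁻ couple is the cathode; the Fe³⁺/Fe²⁺ couple is the anode.
E°cell = E°(cathode) − E°(anode) = +2.86 − (+0.77) = +2.09 V.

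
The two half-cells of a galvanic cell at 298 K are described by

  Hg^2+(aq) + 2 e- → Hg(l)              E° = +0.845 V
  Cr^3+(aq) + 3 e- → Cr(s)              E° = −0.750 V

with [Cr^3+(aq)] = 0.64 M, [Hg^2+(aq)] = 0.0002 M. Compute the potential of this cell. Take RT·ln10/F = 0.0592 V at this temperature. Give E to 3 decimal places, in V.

+1.489 V

Since E°(Hg²⁺/Hg) > E°(Cr³⁺/Cr), Hg²⁺/Hg serves as the cathode.
E°cell = +0.845 − (−0.750) = +1.595 V, with n = 6 electrons transferred.
Balancing gives 3 Hg^2+(aq) + 2 Cr(s) → 3 Hg(l) + 2 Cr^3+(aq); hence Q = [Cr^3+(aq)]^2 / [Hg^2+(aq)]^3 = 5.12×10^10 (log Q = 10.709).
E = E° − (0.0592/n)·log Q = +1.595 − (0.0592/6)(10.709) = +1.489 V.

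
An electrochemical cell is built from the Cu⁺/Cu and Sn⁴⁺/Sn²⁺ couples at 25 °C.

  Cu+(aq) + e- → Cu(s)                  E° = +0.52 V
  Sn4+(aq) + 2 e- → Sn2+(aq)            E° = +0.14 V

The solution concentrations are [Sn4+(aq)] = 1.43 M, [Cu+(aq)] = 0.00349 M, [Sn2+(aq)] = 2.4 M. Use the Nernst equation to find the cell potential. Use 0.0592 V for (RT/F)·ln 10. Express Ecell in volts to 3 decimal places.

Since E°(Cu⁺/Cu) > E°(Sn⁴⁺/Sn²⁺), Cu⁺/Cu serves as the cathode.
E°cell = E°cat − E°an = +0.52 − (+0.14) = +0.38 V; n = 2.
For the overall reaction 2 Cu+(aq) + Sn2+(aq) → 2 Cu(s) + Sn4+(aq), Q = [Sn4+(aq)] / ([Cu+(aq)]^2·[Sn2+(aq)]) = 4.89×10^4, giving log Q = 4.689.
E = E° − (0.0592/n)·log Q = +0.38 − (0.0592/2)(4.689) = +0.241 V.

+0.241 V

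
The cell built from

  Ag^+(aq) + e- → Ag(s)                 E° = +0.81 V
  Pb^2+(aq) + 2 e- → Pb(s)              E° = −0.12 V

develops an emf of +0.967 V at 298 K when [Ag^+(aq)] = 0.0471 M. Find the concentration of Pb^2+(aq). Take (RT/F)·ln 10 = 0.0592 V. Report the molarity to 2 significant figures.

The Ag⁺/Ag couple has the larger reduction potential, so it is the cathode: E°cell = +0.81 − (−0.12) = +0.93 V and n = 2.
Since E = E° − (0.0592/n)·log Q, log Q = n(E° − E)/0.0592 = −1.250.
The balanced reaction is 2 Ag^+(aq) + Pb(s) → 2 Ag(s) + Pb^2+(aq), so Q = [Pb^2+(aq)] / [Ag^+(aq)]^2.
Solving for the unknown gives log [Pb^2+(aq)] = −3.904, so [Pb^2+(aq)] ≈ 0.00012 M.

0.00012 M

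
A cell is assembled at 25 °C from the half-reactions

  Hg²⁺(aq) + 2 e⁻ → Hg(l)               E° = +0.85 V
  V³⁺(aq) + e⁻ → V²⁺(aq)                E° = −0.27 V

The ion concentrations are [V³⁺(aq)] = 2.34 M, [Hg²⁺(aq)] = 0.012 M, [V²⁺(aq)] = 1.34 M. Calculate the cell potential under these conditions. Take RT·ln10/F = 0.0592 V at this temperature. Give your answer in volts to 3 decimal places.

+1.049 V

Hg²⁺/Hg is reduced (cathode, E° = +0.85 V) and V³⁺/V²⁺ is oxidized (anode).
The standard potential is +0.85 − (−0.27) = +1.12 V and the balanced reaction transfers n = 2 electrons.
The balanced reaction is Hg²⁺(aq) + 2 V²⁺(aq) → Hg(l) + 2 V³⁺(aq), so Q = [V³⁺(aq)]^2 / ([Hg²⁺(aq)]·[V²⁺(aq)]^2) = 254 and log Q = 2.405.
Applying E = E° − (RT ln10/nF)·log Q gives +1.12 − (0.0592/2)(2.405) = +1.049 V.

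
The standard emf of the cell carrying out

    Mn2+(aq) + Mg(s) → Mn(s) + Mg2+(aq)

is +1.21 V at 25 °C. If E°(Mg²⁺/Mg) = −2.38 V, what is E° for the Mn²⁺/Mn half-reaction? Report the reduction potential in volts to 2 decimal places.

−1.17 V

In the reaction as written the Mn²⁺/Mn couple is reduced (cathode) and Mg²⁺/Mg is oxidized (anode), so E°cell = E°(Mn²⁺/Mn) − E°(Mg²⁺/Mg).
E°(Mn²⁺/Mn) = E°cell + E°(anode) = +1.21 + (−2.38) = −1.17 V.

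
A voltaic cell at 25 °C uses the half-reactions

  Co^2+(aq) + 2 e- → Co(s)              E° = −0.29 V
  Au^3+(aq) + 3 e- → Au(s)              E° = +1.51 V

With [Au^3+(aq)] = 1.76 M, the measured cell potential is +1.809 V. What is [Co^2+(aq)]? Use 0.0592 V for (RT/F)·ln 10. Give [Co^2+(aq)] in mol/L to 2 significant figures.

0.72 M

With Au³⁺/Au at the cathode and Co²⁺/Co at the anode, E°cell = +1.51 − (−0.29) = +1.80 V (n = 6).
From the Nernst equation, log Q = n(E° − E)/0.0592 = 6·(+1.80 − (+1.809))/0.0592 = −0.912.
For 2 Au^3+(aq) + 3 Co(s) → 2 Au(s) + 3 Co^2+(aq), the reaction quotient is Q = [Co^2+(aq)]^3 / [Au^3+(aq)]^2.
Isolating [Co^2+(aq)] in Q = 10^{−0.912} yields log [Co^2+(aq)] = −0.140, i.e. 0.72 M.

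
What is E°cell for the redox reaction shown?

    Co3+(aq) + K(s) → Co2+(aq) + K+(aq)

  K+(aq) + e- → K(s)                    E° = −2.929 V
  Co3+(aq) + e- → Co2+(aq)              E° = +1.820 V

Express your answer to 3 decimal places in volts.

+4.749 V

In the reaction as written, Co3+(aq) is reduced (cathode) and K+(aq) is produced by oxidation at the anode.
E°cell = E°(cathode) − E°(anode) = +1.820 − (−2.929) = +4.749 V.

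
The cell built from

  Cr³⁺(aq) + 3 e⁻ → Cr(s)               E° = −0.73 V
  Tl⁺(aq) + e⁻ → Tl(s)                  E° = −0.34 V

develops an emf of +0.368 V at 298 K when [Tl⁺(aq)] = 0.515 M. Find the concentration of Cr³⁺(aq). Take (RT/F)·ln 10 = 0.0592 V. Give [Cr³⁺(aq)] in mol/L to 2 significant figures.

1.8 M

With Tl⁺/Tl at the cathode and Cr³⁺/Cr at the anode, E°cell = −0.34 − (−0.73) = +0.39 V (n = 3).
Rearranging E = E° − (0.0592/n)·log Q gives log Q = 3(+0.39 − (+0.368))/0.0592 = 1.115.
For 3 Tl⁺(aq) + Cr(s) → 3 Tl(s) + Cr³⁺(aq), the reaction quotient is Q = [Cr³⁺(aq)] / [Tl⁺(aq)]^3.
Solving for the unknown gives log [Cr³⁺(aq)] = 0.250, so [Cr³⁺(aq)] ≈ 1.8 M.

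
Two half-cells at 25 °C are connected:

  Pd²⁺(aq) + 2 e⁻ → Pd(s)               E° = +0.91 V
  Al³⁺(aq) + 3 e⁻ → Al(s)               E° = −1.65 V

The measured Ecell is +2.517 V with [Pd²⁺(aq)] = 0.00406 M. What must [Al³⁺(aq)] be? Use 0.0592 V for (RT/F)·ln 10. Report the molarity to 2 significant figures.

Pd²⁺/Pd is the cathode (higher E°); E°cell = +0.91 − (−1.65) = +2.56 V with n = 6.
Rearranging E = E° − (0.0592/n)·log Q gives log Q = 6(+2.56 − (+2.517))/0.0592 = 4.358.
Balancing electrons gives 3 Pd²⁺(aq) + 2 Al(s) → 3 Pd(s) + 2 Al³⁺(aq); thus Q = [Al³⁺(aq)]^2 / [Pd²⁺(aq)]^3.
Isolating [Al³⁺(aq)] in Q = 10^{4.358} yields log [Al³⁺(aq)] = −1.408, i.e. 0.039 M.

0.039 M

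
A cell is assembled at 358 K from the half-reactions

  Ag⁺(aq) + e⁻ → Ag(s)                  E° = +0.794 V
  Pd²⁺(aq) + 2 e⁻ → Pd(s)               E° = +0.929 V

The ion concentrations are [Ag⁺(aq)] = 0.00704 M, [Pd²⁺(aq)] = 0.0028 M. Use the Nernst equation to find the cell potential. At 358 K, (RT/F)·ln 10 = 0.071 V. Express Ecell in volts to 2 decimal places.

+0.20 V

Since E°(Pd²⁺/Pd) > E°(Ag⁺/Ag), Pd²⁺/Pd serves as the cathode.
The standard potential is +0.929 − (+0.794) = +0.135 V and the balanced reaction transfers n = 2 electrons.
Balancing gives Pd²⁺(aq) + 2 Ag(s) → Pd(s) + 2 Ag⁺(aq); hence Q = [Ag⁺(aq)]^2 / [Pd²⁺(aq)] = 0.0177 (log Q = −1.752).
Applying E = E° − (RT ln10/nF)·log Q gives +0.135 − (0.071/2)(−1.752) = +0.20 V.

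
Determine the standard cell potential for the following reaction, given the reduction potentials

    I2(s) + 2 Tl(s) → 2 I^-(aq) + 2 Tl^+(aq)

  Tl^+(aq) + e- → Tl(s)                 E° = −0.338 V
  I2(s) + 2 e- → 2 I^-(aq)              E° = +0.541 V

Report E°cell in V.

In the reaction as written, I2(s) is reduced (cathode) and Tl^+(aq) is produced by oxidation at the anode.
E°cell = E°(cathode) − E°(anode) = +0.541 − (−0.338) = +0.879 V.

+0.879 V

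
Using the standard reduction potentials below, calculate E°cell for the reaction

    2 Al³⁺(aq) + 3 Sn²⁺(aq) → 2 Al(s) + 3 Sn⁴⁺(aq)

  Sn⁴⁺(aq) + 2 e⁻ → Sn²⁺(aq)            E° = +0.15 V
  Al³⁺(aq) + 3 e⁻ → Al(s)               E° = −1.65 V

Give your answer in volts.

−1.80 V

In the reaction as written, Al³⁺(aq) is reduced (cathode) and Sn⁴⁺(aq) is produced by oxidation at the anode.
E°cell = E°(cathode) − E°(anode) = −1.65 − (+0.15) = −1.80 V.
The negative E°cell means the reaction is non-spontaneous in the direction written.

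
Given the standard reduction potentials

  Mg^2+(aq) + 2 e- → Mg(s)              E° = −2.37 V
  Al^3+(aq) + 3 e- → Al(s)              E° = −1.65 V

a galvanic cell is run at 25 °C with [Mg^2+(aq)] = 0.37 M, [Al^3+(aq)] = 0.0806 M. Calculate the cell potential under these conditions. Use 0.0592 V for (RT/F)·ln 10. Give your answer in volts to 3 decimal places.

Since E°(Al³⁺/Al) > E°(Mg²⁺/Mg), Al³⁺/Al serves as the cathode.
E°cell = −1.65 − (−2.37) = +0.72 V, with n = 6 electrons transferred.
For the overall reaction 2 Al^3+(aq) + 3 Mg(s) → 2 Al(s) + 3 Mg^2+(aq), Q = [Mg^2+(aq)]^3 / [Al^3+(aq)]^2 = 7.8, giving log Q = 0.892.
Applying E = E° − (RT ln10/nF)·log Q gives +0.72 − (0.0592/6)(0.892) = +0.711 V.

+0.711 V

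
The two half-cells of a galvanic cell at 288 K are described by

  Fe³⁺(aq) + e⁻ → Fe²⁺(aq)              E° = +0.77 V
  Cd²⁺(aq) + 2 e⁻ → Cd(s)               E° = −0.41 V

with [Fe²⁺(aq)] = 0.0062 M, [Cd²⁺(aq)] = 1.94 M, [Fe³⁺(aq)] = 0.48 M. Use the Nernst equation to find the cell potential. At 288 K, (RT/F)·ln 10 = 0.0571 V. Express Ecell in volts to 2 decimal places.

+1.28 V

Since E°(Fe³⁺/Fe²⁺) > E°(Cd²⁺/Cd), Fe³⁺/Fe²⁺ serves as the cathode.
E°cell = +0.77 − (−0.41) = +1.18 V, with n = 2 electrons transferred.
For the overall reaction 2 Fe³⁺(aq) + Cd(s) → 2 Fe²⁺(aq) + Cd²⁺(aq), Q = ([Fe²⁺(aq)]^2·[Cd²⁺(aq)]) / [Fe³⁺(aq)]^2 = 0.000324, giving log Q = −3.490.
Applying E = E° − (RT ln10/nF)·log Q gives +1.18 − (0.0571/2)(−3.490) = +1.28 V.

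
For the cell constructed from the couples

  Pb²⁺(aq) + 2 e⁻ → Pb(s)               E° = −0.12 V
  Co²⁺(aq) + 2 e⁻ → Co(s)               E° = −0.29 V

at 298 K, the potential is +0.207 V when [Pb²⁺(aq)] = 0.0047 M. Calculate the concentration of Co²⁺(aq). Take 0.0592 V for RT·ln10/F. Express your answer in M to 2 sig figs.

With Pb²⁺/Pb at the cathode and Co²⁺/Co at the anode, E°cell = −0.12 − (−0.29) = +0.17 V (n = 2).
Since E = E° − (0.0592/n)·log Q, log Q = n(E° − E)/0.0592 = −1.250.
The balanced reaction is Pb²⁺(aq) + Co(s) → Pb(s) + Co²⁺(aq), so Q = [Co²⁺(aq)] / [Pb²⁺(aq)].
Solving for the unknown gives log [Co²⁺(aq)] = −3.578, so [Co²⁺(aq)] ≈ 0.00026 M.

0.00026 M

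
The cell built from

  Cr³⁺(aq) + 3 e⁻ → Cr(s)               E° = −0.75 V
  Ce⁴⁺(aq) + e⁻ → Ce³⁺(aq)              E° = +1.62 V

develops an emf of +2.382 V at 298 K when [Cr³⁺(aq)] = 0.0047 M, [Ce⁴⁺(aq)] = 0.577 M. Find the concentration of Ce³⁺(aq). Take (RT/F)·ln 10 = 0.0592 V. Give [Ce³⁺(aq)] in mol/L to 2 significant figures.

With Ce⁴⁺/Ce³⁺ at the cathode and Cr³⁺/Cr at the anode, E°cell = +1.62 − (−0.75) = +2.37 V (n = 3).
Since E = E° − (0.0592/n)·log Q, log Q = n(E° − E)/0.0592 = −0.608.
The balanced reaction is 3 Ce⁴⁺(aq) + Cr(s) → 3 Ce³⁺(aq) + Cr³⁺(aq), so Q = ([Ce³⁺(aq)]^3·[Cr³⁺(aq)]) / [Ce⁴⁺(aq)]^3.
Isolating [Ce³⁺(aq)] in Q = 10^{−0.608} yields log [Ce³⁺(aq)] = 0.334, i.e. 2.2 M.

2.2 M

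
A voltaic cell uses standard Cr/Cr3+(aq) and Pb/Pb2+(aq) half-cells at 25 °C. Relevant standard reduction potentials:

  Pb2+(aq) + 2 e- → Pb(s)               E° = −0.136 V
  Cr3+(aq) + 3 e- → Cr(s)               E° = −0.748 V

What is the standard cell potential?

The Pb²⁺/Pb couple has the higher E°, so Pb ion is reduced (cathode) and Cr is oxidized (anode).
E°cell = E°(cathode) − E°(anode) = −0.136 − (−0.748) = +0.612 V.

+0.612 V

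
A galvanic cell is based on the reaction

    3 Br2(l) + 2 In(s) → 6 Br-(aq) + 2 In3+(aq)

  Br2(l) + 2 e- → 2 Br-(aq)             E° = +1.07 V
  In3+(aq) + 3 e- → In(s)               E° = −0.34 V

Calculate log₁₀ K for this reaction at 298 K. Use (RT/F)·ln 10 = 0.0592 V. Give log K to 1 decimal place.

The Br₂/Br⁻ couple is reduced (cathode); E°cell = +1.07 − (−0.34) = +1.41 V with n = 6.
At equilibrium E = 0, so log K = nE°cell / 0.0592 = (6)(+1.41) / 0.0592 = 142.9.

log K = 142.9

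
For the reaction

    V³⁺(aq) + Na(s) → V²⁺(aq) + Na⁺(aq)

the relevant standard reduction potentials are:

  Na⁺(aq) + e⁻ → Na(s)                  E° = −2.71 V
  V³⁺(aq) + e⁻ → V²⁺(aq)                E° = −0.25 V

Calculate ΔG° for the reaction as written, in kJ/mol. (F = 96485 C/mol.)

−237 kJ/mol

In the reaction as written V³⁺(aq) is reduced, so the V³⁺/V²⁺ couple is the cathode and Na⁺/Na is the anode.
E°cell = −0.25 − (−2.71) = +2.46 V; balancing electrons gives n = 1.
ΔG° = −nFE°cell = −(1)(96485)(+2.46) J/mol = −237 kJ/mol.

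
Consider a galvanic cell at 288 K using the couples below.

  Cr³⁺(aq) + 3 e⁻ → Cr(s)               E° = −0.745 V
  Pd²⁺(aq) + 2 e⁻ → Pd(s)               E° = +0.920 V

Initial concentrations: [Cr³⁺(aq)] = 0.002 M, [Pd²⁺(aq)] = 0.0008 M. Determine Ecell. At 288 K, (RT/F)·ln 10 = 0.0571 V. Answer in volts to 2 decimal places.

+1.63 V

The Pd²⁺/Pd couple has the more positive E°, so it is the cathode; Cr³⁺/Cr is the anode.
E°cell = E°cat − E°an = +0.920 − (−0.745) = +1.665 V; n = 6.
The balanced reaction is 3 Pd²⁺(aq) + 2 Cr(s) → 3 Pd(s) + 2 Cr³⁺(aq), so Q = [Cr³⁺(aq)]^2 / [Pd²⁺(aq)]^3 = 7.81×10^3 and log Q = 3.893.
E = E° − (0.0571/n)·log Q = +1.665 − (0.0571/6)(3.893) = +1.63 V.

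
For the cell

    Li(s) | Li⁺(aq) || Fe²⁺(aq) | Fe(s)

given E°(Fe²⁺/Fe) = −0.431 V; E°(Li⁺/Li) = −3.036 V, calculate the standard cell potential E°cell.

+2.605 V

By convention the left-hand electrode in cell notation is the anode (oxidation) and the right-hand electrode is the cathode (reduction).
E°cell = E°(right) − E°(left) = −0.431 − (−3.036) = +2.605 V.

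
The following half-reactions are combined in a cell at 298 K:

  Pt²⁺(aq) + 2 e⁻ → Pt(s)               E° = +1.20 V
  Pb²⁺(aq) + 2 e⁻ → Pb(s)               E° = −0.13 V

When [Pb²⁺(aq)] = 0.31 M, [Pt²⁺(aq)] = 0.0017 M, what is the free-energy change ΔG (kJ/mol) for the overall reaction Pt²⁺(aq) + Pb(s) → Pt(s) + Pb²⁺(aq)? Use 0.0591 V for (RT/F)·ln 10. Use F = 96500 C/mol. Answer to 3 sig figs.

−244 kJ/mol

With Pt²⁺/Pt reduced at the cathode, E°cell = +1.20 − (−0.13) = +1.33 V and n = 2.
The reaction quotient is [Pb²⁺(aq)] / [Pt²⁺(aq)] = 182; by Nernst, E = +1.33 − (0.0591/2)(2.261) = +1.2632 V.
Then ΔG = −nFE = −2 × 96500 × +1.2632 J/mol = −244 kJ/mol.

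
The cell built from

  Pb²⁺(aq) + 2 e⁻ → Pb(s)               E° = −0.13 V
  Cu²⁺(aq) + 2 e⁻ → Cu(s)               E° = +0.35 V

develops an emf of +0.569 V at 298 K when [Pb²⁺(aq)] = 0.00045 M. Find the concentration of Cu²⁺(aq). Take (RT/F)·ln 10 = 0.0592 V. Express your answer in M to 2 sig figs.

0.46 M

Cu²⁺/Cu is the cathode (higher E°); E°cell = +0.35 − (−0.13) = +0.48 V with n = 2.
Rearranging E = E° − (0.0592/n)·log Q gives log Q = 2(+0.48 − (+0.569))/0.0592 = −3.007.
Balancing electrons gives Cu²⁺(aq) + Pb(s) → Cu(s) + Pb²⁺(aq); thus Q = [Pb²⁺(aq)] / [Cu²⁺(aq)].
Isolating [Cu²⁺(aq)] in Q = 10^{−3.007} yields log [Cu²⁺(aq)] = −0.340, i.e. 0.46 M.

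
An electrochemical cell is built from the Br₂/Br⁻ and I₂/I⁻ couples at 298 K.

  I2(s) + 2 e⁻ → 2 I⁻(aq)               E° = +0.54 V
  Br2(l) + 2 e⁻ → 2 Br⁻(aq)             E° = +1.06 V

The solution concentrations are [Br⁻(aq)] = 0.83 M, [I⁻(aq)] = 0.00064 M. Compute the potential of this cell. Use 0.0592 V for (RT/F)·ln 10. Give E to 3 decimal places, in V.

Br₂/Br⁻ is reduced (cathode, E° = +1.06 V) and I₂/I⁻ is oxidized (anode).
The standard potential is +1.06 − (+0.54) = +0.52 V and the balanced reaction transfers n = 2 electrons.
For the overall reaction Br2(l) + 2 I⁻(aq) → 2 Br⁻(aq) + I2(s), Q = [Br⁻(aq)]^2 / [I⁻(aq)]^2 = 1.68×10^6, giving log Q = 6.226.
By the Nernst equation, E = +0.52 − (0.0592/2)·(6.226) = +0.336 V.

+0.336 V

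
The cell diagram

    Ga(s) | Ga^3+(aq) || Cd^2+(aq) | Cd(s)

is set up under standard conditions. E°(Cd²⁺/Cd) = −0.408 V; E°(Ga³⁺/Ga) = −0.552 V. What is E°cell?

By convention the left-hand electrode in cell notation is the anode (oxidation) and the right-hand electrode is the cathode (reduction).
E°cell = E°(right) − E°(left) = −0.408 − (−0.552) = +0.144 V.

+0.144 V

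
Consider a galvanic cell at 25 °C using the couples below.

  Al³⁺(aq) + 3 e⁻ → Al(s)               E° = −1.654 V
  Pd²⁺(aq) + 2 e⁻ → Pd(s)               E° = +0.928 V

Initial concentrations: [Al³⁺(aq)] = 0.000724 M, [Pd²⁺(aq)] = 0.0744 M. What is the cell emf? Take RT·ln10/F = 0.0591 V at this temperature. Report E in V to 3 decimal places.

+2.611 V

Pd²⁺/Pd is reduced (cathode, E° = +0.928 V) and Al³⁺/Al is oxidized (anode).
E°cell = E°cat − E°an = +0.928 − (−1.654) = +2.582 V; n = 6.
Balancing gives 3 Pd²⁺(aq) + 2 Al(s) → 3 Pd(s) + 2 Al³⁺(aq); hence Q = [Al³⁺(aq)]^2 / [Pd²⁺(aq)]^3 = 0.00127 (log Q = −2.895).
E = E° − (0.0591/n)·log Q = +2.582 − (0.0591/6)(−2.895) = +2.611 V.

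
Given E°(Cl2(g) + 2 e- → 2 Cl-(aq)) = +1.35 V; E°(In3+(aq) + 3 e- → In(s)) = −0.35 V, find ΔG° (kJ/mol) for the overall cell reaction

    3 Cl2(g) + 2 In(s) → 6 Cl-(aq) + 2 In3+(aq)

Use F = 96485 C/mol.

−984 kJ/mol

In the reaction as written Cl2(g) is reduced, so the Cl₂/Cl⁻ couple is the cathode and In³⁺/In is the anode.
E°cell = +1.35 − (−0.35) = +1.70 V; balancing electrons gives n = 6.
ΔG° = −nFE°cell = −(6)(96485)(+1.70) J/mol = −984 kJ/mol.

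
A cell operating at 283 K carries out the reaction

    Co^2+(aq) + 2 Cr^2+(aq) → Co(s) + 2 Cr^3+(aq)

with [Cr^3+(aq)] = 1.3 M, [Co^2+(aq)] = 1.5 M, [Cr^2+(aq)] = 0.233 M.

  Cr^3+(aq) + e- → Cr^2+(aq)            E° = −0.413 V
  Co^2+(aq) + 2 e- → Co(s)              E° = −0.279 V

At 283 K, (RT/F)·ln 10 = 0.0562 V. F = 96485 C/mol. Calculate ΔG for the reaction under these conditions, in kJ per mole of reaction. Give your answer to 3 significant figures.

The standard cell potential is −0.279 − (−0.413) = +0.134 V, with n = 2 electrons in the balanced equation.
Q = [Cr^3+(aq)]^2 / ([Co^2+(aq)]·[Cr^2+(aq)]^2) = 20.8, so log Q = 1.317 and E = +0.134 − (0.0562/2)(1.317) = +0.0970 V.
Then ΔG = −nFE = −2 × 96485 × +0.0970 J/mol = −18.7 kJ/mol.

−18.7 kJ/mol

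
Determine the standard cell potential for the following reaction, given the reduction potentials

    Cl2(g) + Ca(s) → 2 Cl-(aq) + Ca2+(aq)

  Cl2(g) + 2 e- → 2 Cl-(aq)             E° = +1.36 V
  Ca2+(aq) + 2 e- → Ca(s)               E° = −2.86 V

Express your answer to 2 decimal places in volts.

+4.22 V

Cl2(g) gains electrons, so the Cl₂/Cl⁻ couple is the cathode; the Ca²⁺/Ca couple is the anode.
E°cell = E°(cathode) − E°(anode) = +1.36 − (−2.86) = +4.22 V.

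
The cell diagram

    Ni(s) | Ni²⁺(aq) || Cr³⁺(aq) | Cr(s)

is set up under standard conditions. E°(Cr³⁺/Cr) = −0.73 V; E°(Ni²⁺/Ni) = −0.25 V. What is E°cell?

−0.48 V

By convention the left-hand electrode in cell notation is the anode (oxidation) and the right-hand electrode is the cathode (reduction).
E°cell = E°(right) − E°(left) = −0.73 − (−0.25) = −0.48 V.
The negative sign shows that, as written, the cell would require an external voltage to drive the reaction.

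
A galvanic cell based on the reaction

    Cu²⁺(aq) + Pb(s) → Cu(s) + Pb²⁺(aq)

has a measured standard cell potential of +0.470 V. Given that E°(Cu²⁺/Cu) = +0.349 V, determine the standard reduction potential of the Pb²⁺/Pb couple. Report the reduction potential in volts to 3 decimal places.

−0.121 V

In the reaction as written the Cu²⁺/Cu couple is reduced (cathode) and Pb²⁺/Pb is oxidized (anode), so E°cell = E°(Cu²⁺/Cu) − E°(Pb²⁺/Pb).
E°(Pb²⁺/Pb) = E°(cathode) − E°cell = +0.349 − (+0.470) = −0.121 V.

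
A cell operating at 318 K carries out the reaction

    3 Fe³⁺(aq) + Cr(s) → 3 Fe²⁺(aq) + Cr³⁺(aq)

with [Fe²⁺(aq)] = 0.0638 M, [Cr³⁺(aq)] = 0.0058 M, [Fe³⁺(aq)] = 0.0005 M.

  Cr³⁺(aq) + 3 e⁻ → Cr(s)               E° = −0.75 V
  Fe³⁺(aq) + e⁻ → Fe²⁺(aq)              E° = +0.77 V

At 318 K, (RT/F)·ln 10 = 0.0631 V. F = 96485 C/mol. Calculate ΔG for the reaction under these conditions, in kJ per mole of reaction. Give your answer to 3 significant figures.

The standard cell potential is +0.77 − (−0.75) = +1.52 V, with n = 3 electrons in the balanced equation.
Q = ([Fe²⁺(aq)]^3·[Cr³⁺(aq)]) / [Fe³⁺(aq)]^3 = 1.2×10^4, so log Q = 4.081 and E = +1.52 − (0.0631/3)(4.081) = +1.4342 V.
Finally ΔG = −nFE = −(3)(96485 C/mol)(+1.4342 V) = −415 kJ/mol.

−415 kJ/mol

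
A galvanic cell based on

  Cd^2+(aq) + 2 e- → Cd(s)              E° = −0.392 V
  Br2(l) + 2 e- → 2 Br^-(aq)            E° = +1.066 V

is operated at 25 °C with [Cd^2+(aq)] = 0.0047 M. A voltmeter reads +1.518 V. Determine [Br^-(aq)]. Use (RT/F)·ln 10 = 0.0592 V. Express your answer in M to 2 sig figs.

The Br₂/Br⁻ couple has the larger reduction potential, so it is the cathode: E°cell = +1.066 − (−0.392) = +1.458 V and n = 2.
Rearranging E = E° − (0.0592/n)·log Q gives log Q = 2(+1.458 − (+1.518))/0.0592 = −2.027.
The balanced reaction is Br2(l) + Cd(s) → 2 Br^-(aq) + Cd^2+(aq), so Q = [Br^-(aq)]^2·[Cd^2+(aq)].
Isolating [Br^-(aq)] in Q = 10^{−2.027} yields log [Br^-(aq)] = 0.150, i.e. 1.4 M.

1.4 M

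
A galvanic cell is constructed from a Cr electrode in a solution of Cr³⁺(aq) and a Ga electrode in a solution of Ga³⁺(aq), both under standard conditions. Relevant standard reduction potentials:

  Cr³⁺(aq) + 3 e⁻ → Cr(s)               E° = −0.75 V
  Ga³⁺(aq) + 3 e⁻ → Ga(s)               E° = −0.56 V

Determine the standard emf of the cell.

The Ga³⁺/Ga couple has the higher E°, so Ga ion is reduced (cathode) and Cr is oxidized (anode).
E°cell = E°(cathode) − E°(anode) = −0.56 − (−0.75) = +0.19 V.

+0.19 V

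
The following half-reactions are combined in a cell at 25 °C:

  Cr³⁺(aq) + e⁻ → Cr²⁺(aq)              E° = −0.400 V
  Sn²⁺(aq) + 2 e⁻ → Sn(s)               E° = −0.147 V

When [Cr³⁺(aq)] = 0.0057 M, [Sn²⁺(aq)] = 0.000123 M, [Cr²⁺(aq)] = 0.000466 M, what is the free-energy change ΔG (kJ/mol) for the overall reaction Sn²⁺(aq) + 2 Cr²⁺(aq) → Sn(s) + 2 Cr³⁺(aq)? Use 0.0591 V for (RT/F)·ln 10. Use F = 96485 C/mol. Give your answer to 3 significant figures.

−14.1 kJ/mol

E°cell = −0.147 − (−0.400) = +0.253 V; the balanced reaction transfers n = 2 electrons.
Here Q = [Cr³⁺(aq)]^2 / ([Sn²⁺(aq)]·[Cr²⁺(aq)]^2) = 1.22×10^6 (log Q = 6.085), giving E = +0.253 − (0.0591/2)·(6.085) = +0.0732 V.
ΔG = −nFE = −(2)(96485)(+0.0732) J/mol = −14.1 kJ/mol.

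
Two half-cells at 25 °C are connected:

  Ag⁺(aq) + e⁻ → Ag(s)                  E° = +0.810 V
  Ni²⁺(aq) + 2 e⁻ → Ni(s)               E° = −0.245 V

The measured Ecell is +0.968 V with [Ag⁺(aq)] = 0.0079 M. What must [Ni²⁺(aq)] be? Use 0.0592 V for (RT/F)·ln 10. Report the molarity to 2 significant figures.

0.054 M

The Ag⁺/Ag couple has the larger reduction potential, so it is the cathode: E°cell = +0.810 − (−0.245) = +1.055 V and n = 2.
Rearranging E = E° − (0.0592/n)·log Q gives log Q = 2(+1.055 − (+0.968))/0.0592 = 2.939.
Balancing electrons gives 2 Ag⁺(aq) + Ni(s) → 2 Ag(s) + Ni²⁺(aq); thus Q = [Ni²⁺(aq)] / [Ag⁺(aq)]^2.
Solving for the unknown gives log [Ni²⁺(aq)] = −1.266, so [Ni²⁺(aq)] ≈ 0.054 M.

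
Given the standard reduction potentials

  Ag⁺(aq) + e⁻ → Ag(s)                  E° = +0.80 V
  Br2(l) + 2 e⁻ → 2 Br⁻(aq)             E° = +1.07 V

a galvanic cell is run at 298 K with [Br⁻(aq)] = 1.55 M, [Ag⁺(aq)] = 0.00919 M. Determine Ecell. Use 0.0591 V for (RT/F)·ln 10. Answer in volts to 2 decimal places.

+0.38 V

Br₂/Br⁻ is reduced (cathode, E° = +1.07 V) and Ag⁺/Ag is oxidized (anode).
E°cell = E°cat − E°an = +1.07 − (+0.80) = +0.27 V; n = 2.
Balancing gives Br2(l) + 2 Ag(s) → 2 Br⁻(aq) + 2 Ag⁺(aq); hence Q = [Br⁻(aq)]^2·[Ag⁺(aq)]^2 = 0.000203 (log Q = −3.693).
By the Nernst equation, E = +0.27 − (0.0591/2)·(−3.693) = +0.38 V.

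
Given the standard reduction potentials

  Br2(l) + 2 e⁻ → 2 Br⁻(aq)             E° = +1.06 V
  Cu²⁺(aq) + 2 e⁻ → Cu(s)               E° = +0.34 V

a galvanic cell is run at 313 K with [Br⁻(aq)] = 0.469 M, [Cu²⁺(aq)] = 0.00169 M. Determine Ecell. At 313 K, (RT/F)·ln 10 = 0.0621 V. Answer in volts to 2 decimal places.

The Br₂/Br⁻ couple has the more positive E°, so it is the cathode; Cu²⁺/Cu is the anode.
The standard potential is +1.06 − (+0.34) = +0.72 V and the balanced reaction transfers n = 2 electrons.
The balanced reaction is Br2(l) + Cu(s) → 2 Br⁻(aq) + Cu²⁺(aq), so Q = [Br⁻(aq)]^2·[Cu²⁺(aq)] = 0.000372 and log Q = −3.430.
Applying E = E° − (RT ln10/nF)·log Q gives +0.72 − (0.0621/2)(−3.430) = +0.83 V.

+0.83 V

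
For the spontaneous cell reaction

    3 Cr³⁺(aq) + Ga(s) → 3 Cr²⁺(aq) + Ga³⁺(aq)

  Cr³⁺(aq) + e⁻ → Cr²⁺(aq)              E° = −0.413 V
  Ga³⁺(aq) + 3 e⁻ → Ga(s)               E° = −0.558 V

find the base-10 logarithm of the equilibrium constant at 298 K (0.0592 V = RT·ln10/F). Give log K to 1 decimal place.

The Cr³⁺/Cr²⁺ couple is reduced (cathode); E°cell = −0.413 − (−0.558) = +0.145 V with n = 3.
At equilibrium E = 0, so log K = nE°cell / 0.0592 = (3)(+0.145) / 0.0592 = 7.3.

log K = 7.3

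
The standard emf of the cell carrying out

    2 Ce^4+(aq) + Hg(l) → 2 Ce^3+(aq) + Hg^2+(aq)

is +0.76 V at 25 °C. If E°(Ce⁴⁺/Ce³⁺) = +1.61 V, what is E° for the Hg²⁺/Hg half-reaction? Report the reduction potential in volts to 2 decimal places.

+0.85 V

In the reaction as written the Ce⁴⁺/Ce³⁺ couple is reduced (cathode) and Hg²⁺/Hg is oxidized (anode), so E°cell = E°(Ce⁴⁺/Ce³⁺) − E°(Hg²⁺/Hg).
E°(Hg²⁺/Hg) = E°(cathode) − E°cell = +1.61 − (+0.76) = +0.85 V.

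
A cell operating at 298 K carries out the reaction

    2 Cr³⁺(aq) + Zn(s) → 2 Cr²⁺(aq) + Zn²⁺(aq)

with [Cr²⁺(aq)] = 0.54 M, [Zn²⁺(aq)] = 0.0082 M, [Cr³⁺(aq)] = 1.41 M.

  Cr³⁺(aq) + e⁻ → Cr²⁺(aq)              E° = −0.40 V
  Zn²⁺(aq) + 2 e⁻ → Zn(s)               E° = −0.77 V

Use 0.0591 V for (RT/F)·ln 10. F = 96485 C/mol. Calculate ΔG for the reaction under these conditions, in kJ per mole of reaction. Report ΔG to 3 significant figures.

−88.1 kJ/mol

E°cell = −0.40 − (−0.77) = +0.37 V; the balanced reaction transfers n = 2 electrons.
Q = ([Cr²⁺(aq)]^2·[Zn²⁺(aq)]) / [Cr³⁺(aq)]^2 = 0.0012, so log Q = −2.920 and E = +0.37 − (0.0591/2)(−2.920) = +0.4563 V.
Finally ΔG = −nFE = −(2)(96485 C/mol)(+0.4563 V) = −88.1 kJ/mol.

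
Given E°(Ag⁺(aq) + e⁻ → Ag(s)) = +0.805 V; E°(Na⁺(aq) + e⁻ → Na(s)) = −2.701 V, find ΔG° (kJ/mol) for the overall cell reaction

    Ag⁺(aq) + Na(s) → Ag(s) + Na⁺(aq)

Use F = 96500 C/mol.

−338 kJ/mol

In the reaction as written Ag⁺(aq) is reduced, so the Ag⁺/Ag couple is the cathode and Na⁺/Na is the anode.
E°cell = +0.805 − (−2.701) = +3.506 V; balancing electrons gives n = 1.
ΔG° = −nFE°cell = −(1)(96500)(+3.506) J/mol = −338 kJ/mol.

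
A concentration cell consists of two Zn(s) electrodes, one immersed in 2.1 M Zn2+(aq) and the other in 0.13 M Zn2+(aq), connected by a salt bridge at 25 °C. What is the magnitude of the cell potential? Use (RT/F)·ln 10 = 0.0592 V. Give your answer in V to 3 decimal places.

0.036 V

For a concentration cell E°cell = 0, since both electrodes use the same couple.
The compartment with the higher Zn2+(aq) concentration (2.1 M) acts as the cathode; ions are reduced there and produced at the dilute (0.13 M) anode.
With n = 2, Ecell = −(0.0592/2)·log([dilute]/[conc]) = −(0.0592/2)·log(0.13/2.1) = +0.036 V.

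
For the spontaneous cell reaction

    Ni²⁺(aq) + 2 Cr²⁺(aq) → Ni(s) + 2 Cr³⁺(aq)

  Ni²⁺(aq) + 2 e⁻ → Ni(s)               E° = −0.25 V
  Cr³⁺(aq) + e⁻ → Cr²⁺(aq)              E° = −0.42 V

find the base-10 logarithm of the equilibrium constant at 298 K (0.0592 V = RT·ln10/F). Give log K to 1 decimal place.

log K = 5.7

The Ni²⁺/Ni couple is reduced (cathode); E°cell = −0.25 − (−0.42) = +0.17 V with n = 2.
At equilibrium E = 0, so log K = nE°cell / 0.0592 = (2)(+0.17) / 0.0592 = 5.7.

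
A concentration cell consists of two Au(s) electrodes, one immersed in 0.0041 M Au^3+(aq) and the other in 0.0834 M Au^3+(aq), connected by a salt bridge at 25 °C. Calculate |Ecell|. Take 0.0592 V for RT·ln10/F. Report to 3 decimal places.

For a concentration cell E°cell = 0, since both electrodes use the same couple.
The compartment with the higher Au^3+(aq) concentration (0.0834 M) acts as the cathode; ions are reduced there and produced at the dilute (0.0041 M) anode.
With n = 3, Ecell = −(0.0592/3)·log([dilute]/[conc]) = −(0.0592/3)·log(0.0041/0.0834) = +0.026 V.

0.026 V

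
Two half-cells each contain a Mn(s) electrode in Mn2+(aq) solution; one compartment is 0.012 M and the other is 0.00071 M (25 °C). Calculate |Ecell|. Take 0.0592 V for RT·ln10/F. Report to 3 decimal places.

0.036 V

For a concentration cell E°cell = 0, since both electrodes use the same couple.
The compartment with the higher Mn2+(aq) concentration (0.012 M) acts as the cathode; ions are reduced there and produced at the dilute (0.00071 M) anode.
With n = 2, Ecell = −(0.0592/2)·log([dilute]/[conc]) = −(0.0592/2)·log(0.00071/0.012) = +0.036 V.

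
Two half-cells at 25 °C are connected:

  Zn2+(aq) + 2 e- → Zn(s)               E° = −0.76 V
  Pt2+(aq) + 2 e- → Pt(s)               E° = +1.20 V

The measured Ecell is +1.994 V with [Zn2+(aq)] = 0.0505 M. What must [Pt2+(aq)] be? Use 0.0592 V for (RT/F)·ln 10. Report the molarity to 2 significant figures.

0.71 M

With Pt²⁺/Pt at the cathode and Zn²⁺/Zn at the anode, E°cell = +1.20 − (−0.76) = +1.96 V (n = 2).
Since E = E° − (0.0592/n)·log Q, log Q = n(E° − E)/0.0592 = −1.149.
Balancing electrons gives Pt2+(aq) + Zn(s) → Pt(s) + Zn2+(aq); thus Q = [Zn2+(aq)] / [Pt2+(aq)].
Solving for the unknown gives log [Pt2+(aq)] = −0.148, so [Pt2+(aq)] ≈ 0.71 M.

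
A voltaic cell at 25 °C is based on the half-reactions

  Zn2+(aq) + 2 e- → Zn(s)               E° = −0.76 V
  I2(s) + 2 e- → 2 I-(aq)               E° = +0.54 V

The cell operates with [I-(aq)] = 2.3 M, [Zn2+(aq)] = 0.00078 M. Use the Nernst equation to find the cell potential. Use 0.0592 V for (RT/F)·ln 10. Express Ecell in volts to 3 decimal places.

+1.371 V

Since E°(I₂/I⁻) > E°(Zn²⁺/Zn), I₂/I⁻ serves as the cathode.
E°cell = +0.54 − (−0.76) = +1.30 V, with n = 2 electrons transferred.
The balanced reaction is I2(s) + Zn(s) → 2 I-(aq) + Zn2+(aq), so Q = [I-(aq)]^2·[Zn2+(aq)] = 0.00413 and log Q = −2.384.
Applying E = E° − (RT ln10/nF)·log Q gives +1.30 − (0.0592/2)(−2.384) = +1.371 V.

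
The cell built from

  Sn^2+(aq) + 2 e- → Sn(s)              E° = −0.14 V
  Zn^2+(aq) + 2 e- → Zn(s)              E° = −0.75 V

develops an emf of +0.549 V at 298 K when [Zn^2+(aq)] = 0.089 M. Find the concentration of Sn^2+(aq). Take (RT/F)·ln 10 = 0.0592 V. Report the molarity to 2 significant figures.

With Sn²⁺/Sn at the cathode and Zn²⁺/Zn at the anode, E°cell = −0.14 − (−0.75) = +0.61 V (n = 2).
From the Nernst equation, log Q = n(E° − E)/0.0592 = 2·(+0.61 − (+0.549))/0.0592 = 2.061.
Balancing electrons gives Sn^2+(aq) + Zn(s) → Sn(s) + Zn^2+(aq); thus Q = [Zn^2+(aq)] / [Sn^2+(aq)].
Isolating [Sn^2+(aq)] in Q = 10^{2.061} yields log [Sn^2+(aq)] = −3.112, i.e. 0.00077 M.

0.00077 M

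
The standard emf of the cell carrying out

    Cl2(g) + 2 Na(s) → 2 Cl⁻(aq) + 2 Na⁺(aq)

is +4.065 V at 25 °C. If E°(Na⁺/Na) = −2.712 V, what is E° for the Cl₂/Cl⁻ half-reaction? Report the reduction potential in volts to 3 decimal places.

In the reaction as written the Cl₂/Cl⁻ couple is reduced (cathode) and Na⁺/Na is oxidized (anode), so E°cell = E°(Cl₂/Cl⁻) − E°(Na⁺/Na).
E°(Cl₂/Cl⁻) = E°cell + E°(anode) = +4.065 + (−2.712) = +1.353 V.

+1.353 V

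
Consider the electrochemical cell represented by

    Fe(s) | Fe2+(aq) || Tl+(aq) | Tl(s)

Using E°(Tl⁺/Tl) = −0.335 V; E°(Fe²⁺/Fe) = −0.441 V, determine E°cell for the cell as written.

By convention the left-hand electrode in cell notation is the anode (oxidation) and the right-hand electrode is the cathode (reduction).
E°cell = E°(right) − E°(left) = −0.335 − (−0.441) = +0.106 V.

+0.106 V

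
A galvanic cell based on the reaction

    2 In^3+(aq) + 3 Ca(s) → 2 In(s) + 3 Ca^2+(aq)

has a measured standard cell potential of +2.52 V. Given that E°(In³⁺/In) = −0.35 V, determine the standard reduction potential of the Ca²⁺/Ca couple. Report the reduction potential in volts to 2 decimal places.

−2.87 V

In the reaction as written the In³⁺/In couple is reduced (cathode) and Ca²⁺/Ca is oxidized (anode), so E°cell = E°(In³⁺/In) − E°(Ca²⁺/Ca).
E°(Ca²⁺/Ca) = E°(cathode) − E°cell = −0.35 − (+2.52) = −2.87 V.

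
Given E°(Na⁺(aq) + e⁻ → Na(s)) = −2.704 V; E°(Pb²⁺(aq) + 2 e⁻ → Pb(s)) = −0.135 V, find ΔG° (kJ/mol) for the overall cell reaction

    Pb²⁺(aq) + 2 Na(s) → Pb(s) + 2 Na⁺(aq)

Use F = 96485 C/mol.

In the reaction as written Pb²⁺(aq) is reduced, so the Pb²⁺/Pb couple is the cathode and Na⁺/Na is the anode.
E°cell = −0.135 − (−2.704) = +2.569 V; balancing electrons gives n = 2.
ΔG° = −nFE°cell = −(2)(96485)(+2.569) J/mol = −496 kJ/mol.

−496 kJ/mol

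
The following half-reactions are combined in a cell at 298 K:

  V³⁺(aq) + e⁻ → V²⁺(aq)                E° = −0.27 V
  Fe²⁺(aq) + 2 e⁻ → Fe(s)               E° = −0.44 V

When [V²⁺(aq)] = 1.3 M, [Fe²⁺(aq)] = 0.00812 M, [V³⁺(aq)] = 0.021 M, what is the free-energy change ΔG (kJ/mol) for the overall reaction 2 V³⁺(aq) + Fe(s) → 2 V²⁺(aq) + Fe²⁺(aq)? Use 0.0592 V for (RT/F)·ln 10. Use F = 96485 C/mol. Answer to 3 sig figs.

E°cell = −0.27 − (−0.44) = +0.17 V; the balanced reaction transfers n = 2 electrons.
Q = ([V²⁺(aq)]^2·[Fe²⁺(aq)]) / [V³⁺(aq)]^2 = 31.1, so log Q = 1.493 and E = +0.17 − (0.0592/2)(1.493) = +0.1258 V.
ΔG = −nFE = −(2)(96485)(+0.1258) J/mol = −24.3 kJ/mol.

−24.3 kJ/mol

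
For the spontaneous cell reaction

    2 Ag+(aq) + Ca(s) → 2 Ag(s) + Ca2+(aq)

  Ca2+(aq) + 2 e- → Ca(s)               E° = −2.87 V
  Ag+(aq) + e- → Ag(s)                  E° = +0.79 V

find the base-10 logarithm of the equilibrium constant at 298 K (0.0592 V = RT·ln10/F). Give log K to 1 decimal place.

The Ag⁺/Ag couple is reduced (cathode); E°cell = +0.79 − (−2.87) = +3.66 V with n = 2.
At equilibrium E = 0, so log K = nE°cell / 0.0592 = (2)(+3.66) / 0.0592 = 123.6.

log K = 123.6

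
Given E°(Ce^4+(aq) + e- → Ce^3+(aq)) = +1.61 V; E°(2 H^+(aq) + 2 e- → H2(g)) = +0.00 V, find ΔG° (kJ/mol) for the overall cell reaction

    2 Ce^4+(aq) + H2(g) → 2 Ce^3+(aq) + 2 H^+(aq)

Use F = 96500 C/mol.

In the reaction as written Ce^4+(aq) is reduced, so the Ce⁴⁺/Ce³⁺ couple is the cathode and 2H⁺/H₂ is the anode.
E°cell = +1.61 − (+0.00) = +1.61 V; balancing electrons gives n = 2.
ΔG° = −nFE°cell = −(2)(96500)(+1.61) J/mol = −311 kJ/mol.

−311 kJ/mol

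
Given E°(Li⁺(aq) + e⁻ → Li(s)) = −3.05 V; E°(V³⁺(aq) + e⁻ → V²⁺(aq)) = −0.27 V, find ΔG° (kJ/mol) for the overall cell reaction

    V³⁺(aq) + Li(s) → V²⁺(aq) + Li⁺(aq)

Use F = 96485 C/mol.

In the reaction as written V³⁺(aq) is reduced, so the V³⁺/V²⁺ couple is the cathode and Li⁺/Li is the anode.
E°cell = −0.27 − (−3.05) = +2.78 V; balancing electrons gives n = 1.
ΔG° = −nFE°cell = −(1)(96485)(+2.78) J/mol = −268 kJ/mol.

−268 kJ/mol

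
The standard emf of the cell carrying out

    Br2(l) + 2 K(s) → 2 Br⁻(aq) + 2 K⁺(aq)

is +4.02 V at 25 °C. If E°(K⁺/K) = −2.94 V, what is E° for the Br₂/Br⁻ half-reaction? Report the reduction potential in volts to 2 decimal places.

+1.08 V

In the reaction as written the Br₂/Br⁻ couple is reduced (cathode) and K⁺/K is oxidized (anode), so E°cell = E°(Br₂/Br⁻) − E°(K⁺/K).
E°(Br₂/Br⁻) = E°cell + E°(anode) = +4.02 + (−2.94) = +1.08 V.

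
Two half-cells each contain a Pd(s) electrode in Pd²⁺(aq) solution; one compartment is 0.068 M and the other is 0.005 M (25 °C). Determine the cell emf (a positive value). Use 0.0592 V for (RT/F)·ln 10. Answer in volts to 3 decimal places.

0.034 V

For a concentration cell E°cell = 0, since both electrodes use the same couple.
The compartment with the higher Pd²⁺(aq) concentration (0.068 M) acts as the cathode; ions are reduced there and produced at the dilute (0.005 M) anode.
With n = 2, Ecell = −(0.0592/2)·log([dilute]/[conc]) = −(0.0592/2)·log(0.005/0.068) = +0.034 V.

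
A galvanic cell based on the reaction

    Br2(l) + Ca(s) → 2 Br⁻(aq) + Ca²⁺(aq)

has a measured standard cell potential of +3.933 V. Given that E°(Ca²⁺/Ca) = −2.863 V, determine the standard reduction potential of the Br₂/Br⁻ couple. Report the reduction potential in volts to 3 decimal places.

+1.070 V

In the reaction as written the Br₂/Br⁻ couple is reduced (cathode) and Ca²⁺/Ca is oxidized (anode), so E°cell = E°(Br₂/Br⁻) − E°(Ca²⁺/Ca).
E°(Br₂/Br⁻) = E°cell + E°(anode) = +3.933 + (−2.863) = +1.070 V.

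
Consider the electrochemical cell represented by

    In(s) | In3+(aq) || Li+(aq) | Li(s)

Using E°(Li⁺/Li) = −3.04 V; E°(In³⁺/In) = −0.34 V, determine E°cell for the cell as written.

−2.70 V

By convention the left-hand electrode in cell notation is the anode (oxidation) and the right-hand electrode is the cathode (reduction).
E°cell = E°(right) − E°(left) = −3.04 − (−0.34) = −2.70 V.
The negative sign shows that, as written, the cell would require an external voltage to drive the reaction.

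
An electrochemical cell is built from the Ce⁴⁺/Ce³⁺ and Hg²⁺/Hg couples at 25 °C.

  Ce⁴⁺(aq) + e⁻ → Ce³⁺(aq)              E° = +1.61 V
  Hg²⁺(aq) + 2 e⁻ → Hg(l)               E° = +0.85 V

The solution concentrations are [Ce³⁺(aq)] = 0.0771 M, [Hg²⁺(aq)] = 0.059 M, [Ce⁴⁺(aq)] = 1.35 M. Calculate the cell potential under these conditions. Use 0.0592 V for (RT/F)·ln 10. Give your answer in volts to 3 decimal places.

+0.870 V

The Ce⁴⁺/Ce³⁺ couple has the more positive E°, so it is the cathode; Hg²⁺/Hg is the anode.
E°cell = E°cat − E°an = +1.61 − (+0.85) = +0.76 V; n = 2.
Balancing gives 2 Ce⁴⁺(aq) + Hg(l) → 2 Ce³⁺(aq) + Hg²⁺(aq); hence Q = ([Ce³⁺(aq)]^2·[Hg²⁺(aq)]) / [Ce⁴⁺(aq)]^2 = 0.000192 (log Q = −3.716).
Applying E = E° − (RT ln10/nF)·log Q gives +0.76 − (0.0592/2)(−3.716) = +0.870 V.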